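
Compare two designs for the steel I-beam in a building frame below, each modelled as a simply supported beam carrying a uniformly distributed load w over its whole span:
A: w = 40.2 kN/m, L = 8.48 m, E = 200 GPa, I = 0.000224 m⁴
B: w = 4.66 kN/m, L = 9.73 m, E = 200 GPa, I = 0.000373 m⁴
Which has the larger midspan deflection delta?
Model: a simply supported beam carrying a uniformly distributed load w over its whole span, so delta = (5·w·L^4) / (384·E·I) (SI units).
  A: delta = (5 × 40200 × 8.48^4) / (384 × (2 × 10¹¹) × 0.000224) = 0.06042 m = 60.42 mm
  B: delta = (5 × 4660 × 9.73^4) / (384 × (2 × 10¹¹) × 0.000373) = 0.00729 m = 7.29 mm
60.42 mm > 7.29 mm, so A is larger.
Final answer: A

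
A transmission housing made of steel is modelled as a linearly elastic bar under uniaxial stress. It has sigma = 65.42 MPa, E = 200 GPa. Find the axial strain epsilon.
Model: a linearly elastic bar under uniaxial stress, so epsilon = sigma / E.
Convert to SI units:
  sigma = 65.42 MPa = 6.542 × 10⁷ Pa
  E = 200 GPa = 2 × 10¹¹ Pa
Substitute:
  epsilon = (6.542 × 10⁷) / (2 × 10¹¹)
  epsilon = 0.0003271
Final answer: epsilon = 0.0003271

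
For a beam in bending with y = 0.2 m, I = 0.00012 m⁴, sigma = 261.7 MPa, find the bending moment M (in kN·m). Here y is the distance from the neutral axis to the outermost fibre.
Model: a beam in bending, so sigma = (M·y) / I.
Solve for M: M = (sigma·I) / y.
Convert to SI units:
  sigma = 261.7 MPa = 2.617 × 10⁸ Pa
Substitute:
  M = ((2.617 × 10⁸) × 0.00012) / 0.2
  M = 157000 N·m
Convert: M = 157000 N·m = 157 kN·m
Final answer: M = 157 kN·m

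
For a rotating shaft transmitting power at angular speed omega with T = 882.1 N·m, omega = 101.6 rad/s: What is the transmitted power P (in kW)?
Model: a rotating shaft transmitting power at angular speed omega, so P = T·omega.
Substitute:
  P = 882.1 × 101.6
  P = 89620 W
Convert: P = 89620 W = 89.62 kW
Final answer: P = 89.62 kW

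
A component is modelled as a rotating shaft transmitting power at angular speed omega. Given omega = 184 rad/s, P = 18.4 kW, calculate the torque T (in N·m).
Model: a rotating shaft transmitting power at angular speed omega, so P = T·omega.
Solve for T: T = P / omega.
Convert to SI units:
  P = 18.4 kW = 18400 W
Substitute:
  T = 18400 / 184
  T = 100 N·m
Final answer: T = 100 N·m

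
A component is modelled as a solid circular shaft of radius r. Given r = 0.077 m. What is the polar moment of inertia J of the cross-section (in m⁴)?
Model: a solid circular shaft of radius r, so J = (π·r^4) / 2.
Substitute:
  J = (π × 0.077^4) / 2
  J = 5.522 × 10⁻⁵ m⁴
Final answer: J = 5.522 × 10⁻⁵ m⁴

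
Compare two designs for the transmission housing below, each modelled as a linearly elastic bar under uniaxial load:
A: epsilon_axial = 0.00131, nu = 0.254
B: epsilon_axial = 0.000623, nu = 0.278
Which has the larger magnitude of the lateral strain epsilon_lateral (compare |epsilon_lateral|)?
Model: a linearly elastic bar under uniaxial load, so epsilon_lateral = -nu·epsilon_axial (SI units).
  A: epsilon_lateral = -(0.254 × 0.00131) = -0.0003327
  B: epsilon_lateral = -(0.278 × 0.000623) = -0.0001732
|epsilon_lateral|: A = 0.0003327, B = 0.0001732, so A is larger in magnitude.
Final answer: A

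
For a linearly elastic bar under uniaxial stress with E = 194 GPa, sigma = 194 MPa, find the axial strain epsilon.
Model: a linearly elastic bar under uniaxial stress, so sigma = E·epsilon.
Solve for epsilon: epsilon = sigma / E.
Convert to SI units:
  E = 194 GPa = 1.94 × 10¹¹ Pa
  sigma = 194 MPa = 1.94 × 10⁸ Pa
Substitute:
  epsilon = (1.94 × 10⁸) / (1.94 × 10¹¹)
  epsilon = 0.001
Final answer: epsilon = 0.001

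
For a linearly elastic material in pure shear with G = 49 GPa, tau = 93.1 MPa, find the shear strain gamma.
Model: a linearly elastic material in pure shear, so tau = G·gamma.
Solve for gamma: gamma = tau / G.
Convert to SI units:
  G = 49 GPa = 4.9 × 10¹⁰ Pa
  tau = 93.1 MPa = 9.31 × 10⁷ Pa
Substitute:
  gamma = (9.31 × 10⁷) / (4.9 × 10¹⁰)
  gamma = 0.0019
Final answer: gamma = 0.0019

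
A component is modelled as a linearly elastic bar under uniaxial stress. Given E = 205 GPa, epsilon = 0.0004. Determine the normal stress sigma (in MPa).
Model: a linearly elastic bar under uniaxial stress, so sigma = E·epsilon.
Convert to SI units:
  E = 205 GPa = 2.05 × 10¹¹ Pa
Substitute:
  sigma = (2.05 × 10¹¹) × 0.0004
  sigma = 8.2 × 10⁷ Pa
Convert: sigma = 8.2 × 10⁷ Pa = 82 MPa
Final answer: sigma = 82 MPa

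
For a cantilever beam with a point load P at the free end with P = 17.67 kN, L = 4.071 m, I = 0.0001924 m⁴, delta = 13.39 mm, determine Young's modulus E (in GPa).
Model: a cantilever beam with a point load P at the free end, so delta = (P·L^3) / (3·E·I).
Solve for E: E = (P·L^3) / (3·delta·I).
Convert to SI units:
  P = 17.67 kN = 17670 N
  delta = 13.39 mm = 0.01339 m
Substitute:
  E = (17670 × 4.071^3) / (3 × 0.01339 × 0.0001924)
  E = 1.543 × 10¹¹ Pa
Convert: E = 1.543 × 10¹¹ Pa = 154.3 GPa
Final answer: E = 154.3 GPa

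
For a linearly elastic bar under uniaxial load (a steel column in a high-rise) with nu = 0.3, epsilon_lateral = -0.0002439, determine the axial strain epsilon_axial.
Model: a linearly elastic bar under uniaxial load, so epsilon_lateral = -nu·epsilon_axial.
Solve for epsilon_axial: epsilon_axial = -epsilon_lateral / nu.
Substitute:
  epsilon_axial = -(-0.0002439) / 0.3
  epsilon_axial = 0.000813
Final answer: epsilon_axial = 0.000813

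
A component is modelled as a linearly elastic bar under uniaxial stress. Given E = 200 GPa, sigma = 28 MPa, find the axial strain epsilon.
Model: a linearly elastic bar under uniaxial stress, so sigma = E·epsilon.
Solve for epsilon: epsilon = sigma / E.
Convert to SI units:
  E = 200 GPa = 2 × 10¹¹ Pa
  sigma = 28 MPa = 2.8 × 10⁷ Pa
Substitute:
  epsilon = (2.8 × 10⁷) / (2 × 10¹¹)
  epsilon = 0.00014
Final answer: epsilon = 0.00014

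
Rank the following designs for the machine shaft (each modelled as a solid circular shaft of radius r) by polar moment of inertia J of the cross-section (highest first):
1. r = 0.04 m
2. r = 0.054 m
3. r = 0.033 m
Model: a solid circular shaft of radius r, so J = (π·r^4) / 2 (SI units).
  Case 1: J = (π × 0.04^4) / 2 = 4.021 × 10⁻⁶ m⁴
  Case 2: J = (π × 0.054^4) / 2 = 1.336 × 10⁻⁵ m⁴
  Case 3: J = (π × 0.033^4) / 2 = 1.863 × 10⁻⁶ m⁴
Ordering: 1.336 × 10⁻⁵ m⁴ (case 2) > 4.021 × 10⁻⁶ m⁴ (case 1) > 1.863 × 10⁻⁶ m⁴ (case 3)
Final answer: 2, 1, 3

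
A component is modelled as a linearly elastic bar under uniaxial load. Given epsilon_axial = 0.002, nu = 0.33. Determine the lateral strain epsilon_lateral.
Model: a linearly elastic bar under uniaxial load, so epsilon_lateral = -nu·epsilon_axial.
Substitute:
  epsilon_lateral = -(0.33 × 0.002)
  epsilon_lateral = -0.00066
Final answer: epsilon_lateral = -0.00066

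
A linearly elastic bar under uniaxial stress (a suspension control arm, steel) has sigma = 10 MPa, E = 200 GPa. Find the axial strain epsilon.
Model: a linearly elastic bar under uniaxial stress, so epsilon = sigma / E.
Convert to SI units:
  sigma = 10 MPa = 1 × 10⁷ Pa
  E = 200 GPa = 2 × 10¹¹ Pa
Substitute:
  epsilon = (1 × 10⁷) / (2 × 10¹¹)
  epsilon = 5 × 10⁻⁵
Final answer: epsilon = 5 × 10⁻⁵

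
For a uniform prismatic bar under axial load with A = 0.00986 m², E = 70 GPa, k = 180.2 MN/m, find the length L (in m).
Model: a uniform prismatic bar under axial load, so k = (A·E) / L.
Solve for L: L = (A·E) / k.
Convert to SI units:
  E = 70 GPa = 7 × 10¹⁰ Pa
  k = 180.2 MN/m = 1.802 × 10⁸ N/m
Substitute:
  L = (0.00986 × (7 × 10¹⁰)) / (1.802 × 10⁸)
  L = 3.83 m
Final answer: L = 3.83 m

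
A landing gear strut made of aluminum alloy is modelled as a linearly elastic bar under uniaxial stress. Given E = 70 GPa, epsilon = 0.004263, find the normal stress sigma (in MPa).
Model: a linearly elastic bar under uniaxial stress, so epsilon = sigma / E.
Solve for sigma: sigma = epsilon·E.
Convert to SI units:
  E = 70 GPa = 7 × 10¹⁰ Pa
Substitute:
  sigma = 0.004263 × (7 × 10¹⁰)
  sigma = 2.984 × 10⁸ Pa
Convert: sigma = 2.984 × 10⁸ Pa = 298.4 MPa
Final answer: sigma = 298.4 MPa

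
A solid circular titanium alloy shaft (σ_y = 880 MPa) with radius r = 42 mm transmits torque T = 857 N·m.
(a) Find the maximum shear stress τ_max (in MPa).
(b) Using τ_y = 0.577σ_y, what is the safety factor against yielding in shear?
(a) For a solid circular shaft, τ_max = T·r/J with J = π·r^4/2, i.e. τ_max = 2·T / (π·r^3). Convert r = 42 mm = 0.042 m.
  τ_max = (2 × 857) / (π × 0.042^3) = 7.364 × 10⁶ Pa = 7.364 MPa
(b) τ_y = 0.577 × 880 = 507.76 MPa
  SF = τ_y/τ_max = 507.76 / 7.364 = 68.95
Final answer: (a) τ_max = 7.364 MPa, (b) SF = 68.95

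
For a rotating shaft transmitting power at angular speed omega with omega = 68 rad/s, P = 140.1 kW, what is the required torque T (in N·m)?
Model: a rotating shaft transmitting power at angular speed omega, so P = T·omega.
Solve for T: T = P / omega.
Convert to SI units:
  P = 140.1 kW = 140100 W
Substitute:
  T = 140100 / 68
  T = 2060 N·m
Final answer: T = 2060 N·m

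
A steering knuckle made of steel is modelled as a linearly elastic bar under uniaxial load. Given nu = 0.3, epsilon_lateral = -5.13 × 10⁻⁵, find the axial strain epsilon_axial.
Model: a linearly elastic bar under uniaxial load, so epsilon_lateral = -nu·epsilon_axial.
Solve for epsilon_axial: epsilon_axial = -epsilon_lateral / nu.
Substitute:
  epsilon_axial = -(-5.13 × 10⁻⁵) / 0.3
  epsilon_axial = 0.000171
Final answer: epsilon_axial = 0.000171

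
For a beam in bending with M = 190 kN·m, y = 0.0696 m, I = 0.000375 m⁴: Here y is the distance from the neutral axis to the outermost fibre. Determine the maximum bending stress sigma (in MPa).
Model: a beam in bending, so sigma = (M·y) / I.
Convert to SI units:
  M = 190 kN·m = 190000 N·m
Substitute:
  sigma = (190000 × 0.0696) / 0.000375
  sigma = 3.526 × 10⁷ Pa
Convert: sigma = 3.526 × 10⁷ Pa = 35.26 MPa
Final answer: sigma = 35.26 MPa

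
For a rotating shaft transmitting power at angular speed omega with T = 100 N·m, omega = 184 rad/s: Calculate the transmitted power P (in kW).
Model: a rotating shaft transmitting power at angular speed omega, so P = T·omega.
Substitute:
  P = 100 × 184
  P = 18400 W
Convert: P = 18400 W = 18.4 kW
Final answer: P = 18.4 kW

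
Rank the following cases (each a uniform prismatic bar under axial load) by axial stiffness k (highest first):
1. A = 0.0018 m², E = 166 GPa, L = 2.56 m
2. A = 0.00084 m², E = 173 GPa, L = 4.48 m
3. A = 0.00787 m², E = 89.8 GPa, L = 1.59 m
Model: a uniform prismatic bar under axial load, so k = (A·E) / L (SI units).
  Case 1: k = (0.0018 × (1.66 × 10¹¹)) / 2.56 = 1.167 × 10⁸ N/m = 116.7 MN/m
  Case 2: k = (0.00084 × (1.73 × 10¹¹)) / 4.48 = 3.244 × 10⁷ N/m = 32.44 MN/m
  Case 3: k = (0.00787 × (8.98 × 10¹⁰)) / 1.59 = 4.445 × 10⁸ N/m = 444.5 MN/m
Ordering: 444.5 MN/m (case 3) > 116.7 MN/m (case 1) > 32.44 MN/m (case 2)
Final answer: 3, 1, 2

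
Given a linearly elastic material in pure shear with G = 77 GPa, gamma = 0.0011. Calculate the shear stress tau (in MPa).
Model: a linearly elastic material in pure shear, so tau = G·gamma.
Convert to SI units:
  G = 77 GPa = 7.7 × 10¹⁰ Pa
Substitute:
  tau = (7.7 × 10¹⁰) × 0.0011
  tau = 8.47 × 10⁷ Pa
Convert: tau = 8.47 × 10⁷ Pa = 84.7 MPa
Final answer: tau = 84.7 MPa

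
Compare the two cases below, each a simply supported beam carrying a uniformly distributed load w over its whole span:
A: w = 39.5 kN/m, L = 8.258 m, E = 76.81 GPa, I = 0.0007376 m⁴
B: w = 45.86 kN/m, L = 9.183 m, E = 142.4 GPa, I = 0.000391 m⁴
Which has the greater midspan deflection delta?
Model: a simply supported beam carrying a uniformly distributed load w over its whole span, so delta = (5·w·L^4) / (384·E·I) (SI units).
  A: delta = (5 × 39500 × 8.258^4) / (384 × (7.681 × 10¹⁰) × 0.0007376) = 0.04222 m = 42.22 mm
  B: delta = (5 × 45860 × 9.183^4) / (384 × (1.424 × 10¹¹) × 0.000391) = 0.07626 m = 76.26 mm
76.26 mm > 42.22 mm, so B is larger.
Final answer: B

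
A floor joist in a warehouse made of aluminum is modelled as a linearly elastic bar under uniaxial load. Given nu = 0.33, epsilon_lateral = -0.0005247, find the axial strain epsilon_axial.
Model: a linearly elastic bar under uniaxial load, so epsilon_lateral = -nu·epsilon_axial.
Solve for epsilon_axial: epsilon_axial = -epsilon_lateral / nu.
Substitute:
  epsilon_axial = -(-0.0005247) / 0.33
  epsilon_axial = 0.00159
Final answer: epsilon_axial = 0.00159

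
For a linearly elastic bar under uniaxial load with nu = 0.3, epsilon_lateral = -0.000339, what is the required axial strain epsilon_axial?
Model: a linearly elastic bar under uniaxial load, so epsilon_lateral = -nu·epsilon_axial.
Solve for epsilon_axial: epsilon_axial = -epsilon_lateral / nu.
Substitute:
  epsilon_axial = -(-0.000339) / 0.3
  epsilon_axial = 0.00113
Final answer: epsilon_axial = 0.00113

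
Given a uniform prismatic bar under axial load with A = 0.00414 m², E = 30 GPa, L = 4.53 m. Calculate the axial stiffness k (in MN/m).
Model: a uniform prismatic bar under axial load, so k = (A·E) / L.
Convert to SI units:
  E = 30 GPa = 3 × 10¹⁰ Pa
Substitute:
  k = (0.00414 × (3 × 10¹⁰)) / 4.53
  k = 2.742 × 10⁷ N/m
Convert: k = 2.742 × 10⁷ N/m = 27.42 MN/m
Final answer: k = 27.42 MN/m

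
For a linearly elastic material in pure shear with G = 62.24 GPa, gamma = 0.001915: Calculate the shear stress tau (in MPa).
Model: a linearly elastic material in pure shear, so tau = G·gamma.
Convert to SI units:
  G = 62.24 GPa = 6.224 × 10¹⁰ Pa
Substitute:
  tau = (6.224 × 10¹⁰) × 0.001915
  tau = 1.192 × 10⁸ Pa
Convert: tau = 1.192 × 10⁸ Pa = 119.2 MPa
Final answer: tau = 119.2 MPa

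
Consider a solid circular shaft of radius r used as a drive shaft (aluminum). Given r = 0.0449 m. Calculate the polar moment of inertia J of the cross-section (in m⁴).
Model: a solid circular shaft of radius r, so J = (π·r^4) / 2.
Substitute:
  J = (π × 0.0449^4) / 2
  J = 6.384 × 10⁻⁶ m⁴
Final answer: J = 6.384 × 10⁻⁶ m⁴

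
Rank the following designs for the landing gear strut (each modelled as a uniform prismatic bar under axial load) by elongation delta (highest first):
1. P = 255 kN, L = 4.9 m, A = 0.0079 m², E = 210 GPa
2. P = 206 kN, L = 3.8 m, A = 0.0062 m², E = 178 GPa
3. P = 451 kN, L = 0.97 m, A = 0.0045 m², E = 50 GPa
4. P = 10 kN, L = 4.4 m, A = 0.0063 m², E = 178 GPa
Model: a uniform prismatic bar under axial load, so delta = (P·L) / (A·E) (SI units).
  Case 1: delta = (255000 × 4.9) / (0.0079 × (2.1 × 10¹¹)) = 0.0007532 m = 0.7532 mm
  Case 2: delta = (206000 × 3.8) / (0.0062 × (1.78 × 10¹¹)) = 0.0007093 m = 0.7093 mm
  Case 3: delta = (451000 × 0.97) / (0.0045 × (5 × 10¹⁰)) = 0.001944 m = 1.944 mm
  Case 4: delta = (10000 × 4.4) / (0.0063 × (1.78 × 10¹¹)) = 3.924 × 10⁻⁵ m = 0.03924 mm
Ordering: 1.944 mm (case 3) > 0.7532 mm (case 1) > 0.7093 mm (case 2) > 0.03924 mm (case 4)
Final answer: 3, 1, 2, 4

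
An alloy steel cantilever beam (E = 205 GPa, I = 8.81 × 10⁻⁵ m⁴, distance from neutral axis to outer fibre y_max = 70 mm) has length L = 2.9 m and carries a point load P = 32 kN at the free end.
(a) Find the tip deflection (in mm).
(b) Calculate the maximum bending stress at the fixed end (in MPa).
(a) Tip deflection of a cantilever with an end point load: δ = P·L^3 / (3·E·I). Convert P = 32 kN = 32000 N, E = 205 GPa = 2.05 × 10¹¹ Pa.
  δ = (32000 × 2.9^3) / (3 × (2.05 × 10¹¹) × (8.81 × 10⁻⁵)) = 0.0144 m = 14.4 mm
(b) Maximum bending moment at the fixed end: M = P·L = 32000 × 2.9 = 92800 N·m. Convert y_max = 70 mm = 0.07 m.
  σ = M·y_max / I = (92800 × 0.07) / (8.81 × 10⁻⁵) = 7.373 × 10⁷ Pa = 73.73 MPa
Final answer: (a) δ = 14.4 mm, (b) σ = 73.73 MPa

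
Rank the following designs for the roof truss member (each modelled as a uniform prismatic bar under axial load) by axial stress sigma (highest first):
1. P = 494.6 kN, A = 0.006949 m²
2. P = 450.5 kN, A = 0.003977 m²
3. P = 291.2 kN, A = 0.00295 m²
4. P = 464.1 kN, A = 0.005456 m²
Model: a uniform prismatic bar under axial load, so sigma = P / A (SI units).
  Case 1: sigma = 494600 / 0.006949 = 7.118 × 10⁷ Pa = 71.18 MPa
  Case 2: sigma = 450500 / 0.003977 = 1.133 × 10⁸ Pa = 113.3 MPa
  Case 3: sigma = 291200 / 0.00295 = 9.871 × 10⁷ Pa = 98.71 MPa
  Case 4: sigma = 464100 / 0.005456 = 8.506 × 10⁷ Pa = 85.06 MPa
Ordering: 113.3 MPa (case 2) > 98.71 MPa (case 3) > 85.06 MPa (case 4) > 71.18 MPa (case 1)
Final answer: 2, 3, 4, 1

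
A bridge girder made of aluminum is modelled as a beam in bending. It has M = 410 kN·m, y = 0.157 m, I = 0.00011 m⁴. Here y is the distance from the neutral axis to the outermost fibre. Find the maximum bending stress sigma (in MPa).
Model: a beam in bending, so sigma = (M·y) / I.
Convert to SI units:
  M = 410 kN·m = 410000 N·m
Substitute:
  sigma = (410000 × 0.157) / 0.00011
  sigma = 5.852 × 10⁸ Pa
Convert: sigma = 5.852 × 10⁸ Pa = 585.2 MPa
Final answer: sigma = 585.2 MPa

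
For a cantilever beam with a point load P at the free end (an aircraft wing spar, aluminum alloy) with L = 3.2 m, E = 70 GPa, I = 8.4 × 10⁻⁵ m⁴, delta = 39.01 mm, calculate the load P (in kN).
Model: a cantilever beam with a point load P at the free end, so delta = (P·L^3) / (3·E·I).
Solve for P: P = (3·delta·E·I) / L^3.
Convert to SI units:
  E = 70 GPa = 7 × 10¹⁰ Pa
  delta = 39.01 mm = 0.03901 m
Substitute:
  P = (3 × 0.03901 × (7 × 10¹⁰) × (8.4 × 10⁻⁵)) / 3.2^3
  P = 21000 N
Convert: P = 21000 N = 21 kN
Final answer: P = 21 kN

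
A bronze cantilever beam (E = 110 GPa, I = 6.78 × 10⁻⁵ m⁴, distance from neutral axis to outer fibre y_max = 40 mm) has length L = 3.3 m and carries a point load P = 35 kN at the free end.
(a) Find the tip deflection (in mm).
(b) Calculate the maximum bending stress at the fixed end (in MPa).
(a) Tip deflection of a cantilever with an end point load: δ = P·L^3 / (3·E·I). Convert P = 35 kN = 35000 N, E = 110 GPa = 1.1 × 10¹¹ Pa.
  δ = (35000 × 3.3^3) / (3 × (1.1 × 10¹¹) × (6.78 × 10⁻⁵)) = 0.05622 m = 56.22 mm
(b) Maximum bending moment at the fixed end: M = P·L = 35000 × 3.3 = 115500 N·m. Convert y_max = 40 mm = 0.04 m.
  σ = M·y_max / I = (115500 × 0.04) / (6.78 × 10⁻⁵) = 6.814 × 10⁷ Pa = 68.14 MPa
Final answer: (a) δ = 56.22 mm, (b) σ = 68.14 MPa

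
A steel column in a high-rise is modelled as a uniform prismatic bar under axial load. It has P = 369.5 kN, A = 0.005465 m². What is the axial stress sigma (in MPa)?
Model: a uniform prismatic bar under axial load, so sigma = P / A.
Convert to SI units:
  P = 369.5 kN = 369500 N
Substitute:
  sigma = 369500 / 0.005465
  sigma = 6.761 × 10⁷ Pa
Convert: sigma = 6.761 × 10⁷ Pa = 67.61 MPa
Final answer: sigma = 67.61 MPa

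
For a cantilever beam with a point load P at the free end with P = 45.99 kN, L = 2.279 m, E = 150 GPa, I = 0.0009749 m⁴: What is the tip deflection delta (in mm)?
Model: a cantilever beam with a point load P at the free end, so delta = (P·L^3) / (3·E·I).
Convert to SI units:
  P = 45.99 kN = 45990 N
  E = 150 GPa = 1.5 × 10¹¹ Pa
Substitute:
  delta = (45990 × 2.279^3) / (3 × (1.5 × 10¹¹) × 0.0009749)
  delta = 0.001241 m
Convert: delta = 0.001241 m = 1.241 mm
Final answer: delta = 1.241 mm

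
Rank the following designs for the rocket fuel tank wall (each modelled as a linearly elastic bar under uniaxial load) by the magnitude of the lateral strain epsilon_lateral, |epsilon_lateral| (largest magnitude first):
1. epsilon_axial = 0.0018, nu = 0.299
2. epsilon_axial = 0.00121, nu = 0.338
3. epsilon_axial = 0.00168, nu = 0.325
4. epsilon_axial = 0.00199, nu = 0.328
Model: a linearly elastic bar under uniaxial load, so epsilon_lateral = -nu·epsilon_axial (SI units).
  Case 1: epsilon_lateral = -(0.299 × 0.0018) = -0.0005382
  Case 2: epsilon_lateral = -(0.338 × 0.00121) = -0.000409
  Case 3: epsilon_lateral = -(0.325 × 0.00168) = -0.000546
  Case 4: epsilon_lateral = -(0.328 × 0.00199) = -0.0006527
Ordering by |epsilon_lateral|: 0.0006527 (case 4) > 0.000546 (case 3) > 0.0005382 (case 1) > 0.000409 (case 2)
Final answer: 4, 3, 1, 2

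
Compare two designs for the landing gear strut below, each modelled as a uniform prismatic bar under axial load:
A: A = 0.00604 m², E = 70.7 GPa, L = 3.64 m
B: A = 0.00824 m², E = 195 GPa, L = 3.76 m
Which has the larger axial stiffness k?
Model: a uniform prismatic bar under axial load, so k = (A·E) / L (SI units).
  A: k = (0.00604 × (7.07 × 10¹⁰)) / 3.64 = 1.173 × 10⁸ N/m = 117.3 MN/m
  B: k = (0.00824 × (1.95 × 10¹¹)) / 3.76 = 4.273 × 10⁸ N/m = 427.3 MN/m
427.3 MN/m > 117.3 MN/m, so B is larger.
Final answer: B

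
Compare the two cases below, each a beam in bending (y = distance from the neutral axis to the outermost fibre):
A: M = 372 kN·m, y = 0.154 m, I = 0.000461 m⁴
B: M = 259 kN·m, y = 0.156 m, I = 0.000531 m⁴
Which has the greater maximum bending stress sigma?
Model: a beam in bending (y = distance from the neutral axis to the outermost fibre), so sigma = (M·y) / I (SI units).
  A: sigma = (372000 × 0.154) / 0.000461 = 1.243 × 10⁸ Pa = 124.3 MPa
  B: sigma = (259000 × 0.156) / 0.000531 = 7.609 × 10⁷ Pa = 76.09 MPa
124.3 MPa > 76.09 MPa, so A is larger.
Final answer: A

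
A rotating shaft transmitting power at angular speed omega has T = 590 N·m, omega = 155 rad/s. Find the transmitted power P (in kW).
Model: a rotating shaft transmitting power at angular speed omega, so P = T·omega.
Substitute:
  P = 590 × 155
  P = 91450 W
Convert: P = 91450 W = 91.45 kW
Final answer: P = 91.45 kW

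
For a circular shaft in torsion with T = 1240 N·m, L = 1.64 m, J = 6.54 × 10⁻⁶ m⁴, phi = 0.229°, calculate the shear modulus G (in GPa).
Model: a circular shaft in torsion, so phi = (T·L) / (G·J).
Solve for G: G = (T·L) / (phi·J).
Convert to SI units:
  phi = 0.229° = 0.003997 rad
Substitute:
  G = (1240 × 1.64) / (0.003997 × (6.54 × 10⁻⁶))
  G = 7.78 × 10¹⁰ Pa
Convert: G = 7.78 × 10¹⁰ Pa = 77.8 GPa
Final answer: G = 77.8 GPa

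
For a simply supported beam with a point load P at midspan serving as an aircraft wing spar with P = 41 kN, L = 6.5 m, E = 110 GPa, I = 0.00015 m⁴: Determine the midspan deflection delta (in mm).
Model: a simply supported beam with a point load P at midspan, so delta = (P·L^3) / (48·E·I).
Convert to SI units:
  P = 41 kN = 41000 N
  E = 110 GPa = 1.1 × 10¹¹ Pa
Substitute:
  delta = (41000 × 6.5^3) / (48 × (1.1 × 10¹¹) × 0.00015)
  delta = 0.01422 m
Convert: delta = 0.01422 m = 14.22 mm
Final answer: delta = 14.22 mm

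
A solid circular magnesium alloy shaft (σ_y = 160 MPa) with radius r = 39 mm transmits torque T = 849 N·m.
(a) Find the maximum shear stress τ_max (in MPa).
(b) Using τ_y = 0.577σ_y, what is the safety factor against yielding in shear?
(a) For a solid circular shaft, τ_max = T·r/J with J = π·r^4/2, i.e. τ_max = 2·T / (π·r^3). Convert r = 39 mm = 0.039 m.
  τ_max = (2 × 849) / (π × 0.039^3) = 9.112 × 10⁶ Pa = 9.112 MPa
(b) τ_y = 0.577 × 160 = 92.32 MPa
  SF = τ_y/τ_max = 92.32 / 9.112 = 10.13
Final answer: (a) τ_max = 9.112 MPa, (b) SF = 10.13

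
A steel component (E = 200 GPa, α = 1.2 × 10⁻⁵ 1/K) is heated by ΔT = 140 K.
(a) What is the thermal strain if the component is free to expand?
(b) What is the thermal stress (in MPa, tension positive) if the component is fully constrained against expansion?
(a) Free thermal strain ε_th = α·ΔT = (1.2 × 10⁻⁵) × 140 = 0.00168
(b) Fully constrained, the expansion is suppressed, so σ = -E·α·ΔT. Convert E = 200 GPa = 2 × 10¹¹ Pa.
  σ = -(2 × 10¹¹) × (1.2 × 10⁻⁵) × 140 = -3.36 × 10⁸ Pa = -336 MPa (compressive)
Final answer: (a) ε_th = 0.00168, (b) σ = -336 MPa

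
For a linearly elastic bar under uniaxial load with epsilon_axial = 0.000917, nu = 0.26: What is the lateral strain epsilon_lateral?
Model: a linearly elastic bar under uniaxial load, so epsilon_lateral = -nu·epsilon_axial.
Substitute:
  epsilon_lateral = -(0.26 × 0.000917)
  epsilon_lateral = -0.0002384
Final answer: epsilon_lateral = -0.0002384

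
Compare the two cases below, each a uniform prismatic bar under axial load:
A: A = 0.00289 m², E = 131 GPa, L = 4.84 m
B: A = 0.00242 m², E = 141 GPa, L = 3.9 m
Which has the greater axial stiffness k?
Model: a uniform prismatic bar under axial load, so k = (A·E) / L (SI units).
  A: k = (0.00289 × (1.31 × 10¹¹)) / 4.84 = 7.822 × 10⁷ N/m = 78.22 MN/m
  B: k = (0.00242 × (1.41 × 10¹¹)) / 3.9 = 8.749 × 10⁷ N/m = 87.49 MN/m
87.49 MN/m > 78.22 MN/m, so B is larger.
Final answer: B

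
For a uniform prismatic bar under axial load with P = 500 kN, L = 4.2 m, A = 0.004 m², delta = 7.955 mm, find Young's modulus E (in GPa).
Model: a uniform prismatic bar under axial load, so delta = (P·L) / (A·E).
Solve for E: E = (P·L) / (delta·A).
Convert to SI units:
  P = 500 kN = 500000 N
  delta = 7.955 mm = 0.007955 m
Substitute:
  E = (500000 × 4.2) / (0.007955 × 0.004)
  E = 6.6 × 10¹⁰ Pa
Convert: E = 6.6 × 10¹⁰ Pa = 66 GPa
Final answer: E = 66 GPa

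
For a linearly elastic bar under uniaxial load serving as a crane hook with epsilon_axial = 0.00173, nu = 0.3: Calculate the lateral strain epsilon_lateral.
Model: a linearly elastic bar under uniaxial load, so epsilon_lateral = -nu·epsilon_axial.
Substitute:
  epsilon_lateral = -(0.3 × 0.00173)
  epsilon_lateral = -0.000519
Final answer: epsilon_lateral = -0.000519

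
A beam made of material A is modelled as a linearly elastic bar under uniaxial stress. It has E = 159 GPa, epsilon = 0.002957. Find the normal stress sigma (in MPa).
Model: a linearly elastic bar under uniaxial stress, so sigma = E·epsilon.
Convert to SI units:
  E = 159 GPa = 1.59 × 10¹¹ Pa
Substitute:
  sigma = (1.59 × 10¹¹) × 0.002957
  sigma = 4.702 × 10⁸ Pa
Convert: sigma = 4.702 × 10⁸ Pa = 470.2 MPa
Final answer: sigma = 470.2 MPa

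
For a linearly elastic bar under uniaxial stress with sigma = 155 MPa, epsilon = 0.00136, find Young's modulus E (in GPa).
Model: a linearly elastic bar under uniaxial stress, so epsilon = sigma / E.
Solve for E: E = sigma / epsilon.
Convert to SI units:
  sigma = 155 MPa = 1.55 × 10⁸ Pa
Substitute:
  E = (1.55 × 10⁸) / 0.00136
  E = 1.14 × 10¹¹ Pa
Convert: E = 1.14 × 10¹¹ Pa = 114 GPa
Final answer: E = 114 GPa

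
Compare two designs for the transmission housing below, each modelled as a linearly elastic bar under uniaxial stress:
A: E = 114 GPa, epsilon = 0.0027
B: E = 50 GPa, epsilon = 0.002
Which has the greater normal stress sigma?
Model: a linearly elastic bar under uniaxial stress, so sigma = E·epsilon (SI units).
  A: sigma = (1.14 × 10¹¹) × 0.0027 = 3.078 × 10⁸ Pa = 307.8 MPa
  B: sigma = (5 × 10¹⁰) × 0.002 = 1 × 10⁸ Pa = 100 MPa
307.8 MPa > 100 MPa, so A is larger.
Final answer: A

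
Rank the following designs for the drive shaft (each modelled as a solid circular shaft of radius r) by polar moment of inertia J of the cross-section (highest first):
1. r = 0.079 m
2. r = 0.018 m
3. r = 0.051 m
Model: a solid circular shaft of radius r, so J = (π·r^4) / 2 (SI units).
  Case 1: J = (π × 0.079^4) / 2 = 6.118 × 10⁻⁵ m⁴
  Case 2: J = (π × 0.018^4) / 2 = 1.649 × 10⁻⁷ m⁴
  Case 3: J = (π × 0.051^4) / 2 = 1.063 × 10⁻⁵ m⁴
Ordering: 6.118 × 10⁻⁵ m⁴ (case 1) > 1.063 × 10⁻⁵ m⁴ (case 3) > 1.649 × 10⁻⁷ m⁴ (case 2)
Final answer: 1, 3, 2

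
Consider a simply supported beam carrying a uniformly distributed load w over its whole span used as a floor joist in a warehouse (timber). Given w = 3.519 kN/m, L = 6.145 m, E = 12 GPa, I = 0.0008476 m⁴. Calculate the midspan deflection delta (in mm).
Model: a simply supported beam carrying a uniformly distributed load w over its whole span, so delta = (5·w·L^4) / (384·E·I).
Convert to SI units:
  w = 3.519 kN/m = 3519 N/m
  E = 12 GPa = 1.2 × 10¹⁰ Pa
Substitute:
  delta = (5 × 3519 × 6.145^4) / (384 × (1.2 × 10¹⁰) × 0.0008476)
  delta = 0.006424 m
Convert: delta = 0.006424 m = 6.424 mm
Final answer: delta = 6.424 mm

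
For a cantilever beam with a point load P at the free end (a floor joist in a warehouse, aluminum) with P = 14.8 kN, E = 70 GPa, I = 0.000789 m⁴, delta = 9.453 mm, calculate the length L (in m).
Model: a cantilever beam with a point load P at the free end, so delta = (P·L^3) / (3·E·I).
Solve for L: L = ((3·delta·E·I) / P)^(1/3).
Convert to SI units:
  P = 14.8 kN = 14800 N
  E = 70 GPa = 7 × 10¹⁰ Pa
  delta = 9.453 mm = 0.009453 m
Substitute:
  L = ((3 × 0.009453 × (7 × 10¹⁰) × 0.000789) / 14800)^(1/3)
  L = 4.73 m
Final answer: L = 4.73 m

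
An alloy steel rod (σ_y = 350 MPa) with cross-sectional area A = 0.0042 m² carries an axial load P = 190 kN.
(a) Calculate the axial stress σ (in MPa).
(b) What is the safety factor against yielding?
(a) Axial stress σ = P/A. Convert P = 190 kN = 190000 N.
  σ = 190000 / 0.0042 = 4.524 × 10⁷ Pa = 45.24 MPa
(b) Safety factor SF = σ_y/σ = 350 / 45.24 = 7.737
Final answer: (a) σ = 45.24 MPa, (b) SF = 7.737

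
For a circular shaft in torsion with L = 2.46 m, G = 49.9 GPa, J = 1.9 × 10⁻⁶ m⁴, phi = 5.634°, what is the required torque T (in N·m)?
Model: a circular shaft in torsion, so phi = (T·L) / (G·J).
Solve for T: T = (phi·G·J) / L.
Convert to SI units:
  G = 49.9 GPa = 4.99 × 10¹⁰ Pa
  phi = 5.634° = 0.09833 rad
Substitute:
  T = (0.09833 × (4.99 × 10¹⁰) × (1.9 × 10⁻⁶)) / 2.46
  T = 3790 N·m
Final answer: T = 3790 N·m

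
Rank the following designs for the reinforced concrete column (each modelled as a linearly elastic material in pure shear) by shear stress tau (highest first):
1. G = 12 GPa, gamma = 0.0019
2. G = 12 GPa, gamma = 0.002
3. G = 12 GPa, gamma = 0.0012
Model: a linearly elastic material in pure shear, so tau = G·gamma (SI units).
  Case 1: tau = (1.2 × 10¹⁰) × 0.0019 = 2.28 × 10⁷ Pa = 22.8 MPa
  Case 2: tau = (1.2 × 10¹⁰) × 0.002 = 2.4 × 10⁷ Pa = 24 MPa
  Case 3: tau = (1.2 × 10¹⁰) × 0.0012 = 1.44 × 10⁷ Pa = 14.4 MPa
Ordering: 24 MPa (case 2) > 22.8 MPa (case 1) > 14.4 MPa (case 3)
Final answer: 2, 1, 3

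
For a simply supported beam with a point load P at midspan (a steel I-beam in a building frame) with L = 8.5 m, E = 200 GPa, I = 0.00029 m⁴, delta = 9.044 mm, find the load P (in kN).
Model: a simply supported beam with a point load P at midspan, so delta = (P·L^3) / (48·E·I).
Solve for P: P = (48·delta·E·I) / L^3.
Convert to SI units:
  E = 200 GPa = 2 × 10¹¹ Pa
  delta = 9.044 mm = 0.009044 m
Substitute:
  P = (48 × 0.009044 × (2 × 10¹¹) × 0.00029) / 8.5^3
  P = 41000 N
Convert: P = 41000 N = 41 kN
Final answer: P = 41 kN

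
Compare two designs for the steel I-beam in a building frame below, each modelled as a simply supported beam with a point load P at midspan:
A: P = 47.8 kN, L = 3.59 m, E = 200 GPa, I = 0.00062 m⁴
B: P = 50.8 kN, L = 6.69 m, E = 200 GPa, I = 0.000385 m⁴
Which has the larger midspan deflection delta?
Model: a simply supported beam with a point load P at midspan, so delta = (P·L^3) / (48·E·I) (SI units).
  A: delta = (47800 × 3.59^3) / (48 × (2 × 10¹¹) × 0.00062) = 0.0003716 m = 0.3716 mm
  B: delta = (50800 × 6.69^3) / (48 × (2 × 10¹¹) × 0.000385) = 0.004115 m = 4.115 mm
4.115 mm > 0.3716 mm, so B is larger.
Final answer: B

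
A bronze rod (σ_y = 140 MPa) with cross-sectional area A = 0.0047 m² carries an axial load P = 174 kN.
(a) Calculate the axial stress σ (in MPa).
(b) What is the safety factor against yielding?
(a) Axial stress σ = P/A. Convert P = 174 kN = 174000 N.
  σ = 174000 / 0.0047 = 3.702 × 10⁷ Pa = 37.02 MPa
(b) Safety factor SF = σ_y/σ = 140 / 37.02 = 3.782
Final answer: (a) σ = 37.02 MPa, (b) SF = 3.782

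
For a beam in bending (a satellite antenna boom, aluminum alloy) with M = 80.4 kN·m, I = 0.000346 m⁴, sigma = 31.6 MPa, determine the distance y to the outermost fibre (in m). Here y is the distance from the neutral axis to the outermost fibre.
Model: a beam in bending, so sigma = (M·y) / I.
Solve for y: y = (sigma·I) / M.
Convert to SI units:
  M = 80.4 kN·m = 80400 N·m
  sigma = 31.6 MPa = 3.16 × 10⁷ Pa
Substitute:
  y = ((3.16 × 10⁷) × 0.000346) / 80400
  y = 0.136 m
Final answer: y = 0.136 m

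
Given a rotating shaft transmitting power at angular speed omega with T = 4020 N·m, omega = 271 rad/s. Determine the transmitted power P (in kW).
Model: a rotating shaft transmitting power at angular speed omega, so P = T·omega.
Substitute:
  P = 4020 × 271
  P = 1.089 × 10⁶ W
Convert: P = 1.089 × 10⁶ W = 1089 kW
Final answer: P = 1089 kW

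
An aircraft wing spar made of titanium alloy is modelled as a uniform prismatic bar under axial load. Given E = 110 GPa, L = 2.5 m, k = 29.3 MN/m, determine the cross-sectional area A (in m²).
Model: a uniform prismatic bar under axial load, so k = (A·E) / L.
Solve for A: A = (k·L) / E.
Convert to SI units:
  E = 110 GPa = 1.1 × 10¹¹ Pa
  k = 29.3 MN/m = 2.93 × 10⁷ N/m
Substitute:
  A = ((2.93 × 10⁷) × 2.5) / (1.1 × 10¹¹)
  A = 0.0006659 m²
Final answer: A = 0.0006659 m²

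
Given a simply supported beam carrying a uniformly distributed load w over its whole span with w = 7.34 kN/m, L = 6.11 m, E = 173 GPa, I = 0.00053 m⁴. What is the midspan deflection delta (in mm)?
Model: a simply supported beam carrying a uniformly distributed load w over its whole span, so delta = (5·w·L^4) / (384·E·I).
Convert to SI units:
  w = 7.34 kN/m = 7340 N/m
  E = 173 GPa = 1.73 × 10¹¹ Pa
Substitute:
  delta = (5 × 7340 × 6.11^4) / (384 × (1.73 × 10¹¹) × 0.00053)
  delta = 0.001453 m
Convert: delta = 0.001453 m = 1.453 mm
Final answer: delta = 1.453 mm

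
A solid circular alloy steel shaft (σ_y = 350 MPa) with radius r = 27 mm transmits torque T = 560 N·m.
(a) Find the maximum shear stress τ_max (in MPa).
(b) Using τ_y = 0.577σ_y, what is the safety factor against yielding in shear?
(a) For a solid circular shaft, τ_max = T·r/J with J = π·r^4/2, i.e. τ_max = 2·T / (π·r^3). Convert r = 27 mm = 0.027 m.
  τ_max = (2 × 560) / (π × 0.027^3) = 1.811 × 10⁷ Pa = 18.11 MPa
(b) τ_y = 0.577 × 350 = 201.95 MPa
  SF = τ_y/τ_max = 201.95 / 18.11 = 11.15
Final answer: (a) τ_max = 18.11 MPa, (b) SF = 11.15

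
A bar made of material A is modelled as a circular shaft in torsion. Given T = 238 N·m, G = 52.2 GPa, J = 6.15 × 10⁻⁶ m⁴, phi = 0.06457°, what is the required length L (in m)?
Model: a circular shaft in torsion, so phi = (T·L) / (G·J).
Solve for L: L = (phi·G·J) / T.
Convert to SI units:
  G = 52.2 GPa = 5.22 × 10¹⁰ Pa
  phi = 0.06457° = 0.001127 rad
Substitute:
  L = (0.001127 × (5.22 × 10¹⁰) × (6.15 × 10⁻⁶)) / 238
  L = 1.52 m
Final answer: L = 1.52 m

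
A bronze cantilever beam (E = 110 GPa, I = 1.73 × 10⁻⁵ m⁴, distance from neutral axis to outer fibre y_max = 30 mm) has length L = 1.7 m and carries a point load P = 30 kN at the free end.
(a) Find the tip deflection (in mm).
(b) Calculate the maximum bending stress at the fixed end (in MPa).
(a) Tip deflection of a cantilever with an end point load: δ = P·L^3 / (3·E·I). Convert P = 30 kN = 30000 N, E = 110 GPa = 1.1 × 10¹¹ Pa.
  δ = (30000 × 1.7^3) / (3 × (1.1 × 10¹¹) × (1.73 × 10⁻⁵)) = 0.02582 m = 25.82 mm
(b) Maximum bending moment at the fixed end: M = P·L = 30000 × 1.7 = 51000 N·m. Convert y_max = 30 mm = 0.03 m.
  σ = M·y_max / I = (51000 × 0.03) / (1.73 × 10⁻⁵) = 8.844 × 10⁷ Pa = 88.44 MPa
Final answer: (a) δ = 25.82 mm, (b) σ = 88.44 MPa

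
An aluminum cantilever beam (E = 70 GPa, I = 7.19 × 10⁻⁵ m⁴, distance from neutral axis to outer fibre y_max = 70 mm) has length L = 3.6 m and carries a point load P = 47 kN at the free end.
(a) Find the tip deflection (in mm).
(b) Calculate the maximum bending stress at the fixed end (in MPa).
(a) Tip deflection of a cantilever with an end point load: δ = P·L^3 / (3·E·I). Convert P = 47 kN = 47000 N, E = 70 GPa = 7 × 10¹⁰ Pa.
  δ = (47000 × 3.6^3) / (3 × (7 × 10¹⁰) × (7.19 × 10⁻⁵)) = 0.1452 m = 145.2 mm
(b) Maximum bending moment at the fixed end: M = P·L = 47000 × 3.6 = 169200 N·m. Convert y_max = 70 mm = 0.07 m.
  σ = M·y_max / I = (169200 × 0.07) / (7.19 × 10⁻⁵) = 1.647 × 10⁸ Pa = 164.7 MPa
Final answer: (a) δ = 145.2 mm, (b) σ = 164.7 MPa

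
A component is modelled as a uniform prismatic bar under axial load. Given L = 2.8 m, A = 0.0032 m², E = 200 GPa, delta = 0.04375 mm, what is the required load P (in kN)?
Model: a uniform prismatic bar under axial load, so delta = (P·L) / (A·E).
Solve for P: P = (delta·A·E) / L.
Convert to SI units:
  E = 200 GPa = 2 × 10¹¹ Pa
  delta = 0.04375 mm = 4.375 × 10⁻⁵ m
Substitute:
  P = ((4.375 × 10⁻⁵) × 0.0032 × (2 × 10¹¹)) / 2.8
  P = 10000 N
Convert: P = 10000 N = 10 kN
Final answer: P = 10 kN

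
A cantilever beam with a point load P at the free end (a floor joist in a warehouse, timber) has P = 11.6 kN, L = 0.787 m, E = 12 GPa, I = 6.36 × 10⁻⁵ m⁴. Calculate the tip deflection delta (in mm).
Model: a cantilever beam with a point load P at the free end, so delta = (P·L^3) / (3·E·I).
Convert to SI units:
  P = 11.6 kN = 11600 N
  E = 12 GPa = 1.2 × 10¹⁰ Pa
Substitute:
  delta = (11600 × 0.787^3) / (3 × (1.2 × 10¹⁰) × (6.36 × 10⁻⁵))
  delta = 0.00247 m
Convert: delta = 0.00247 m = 2.47 mm
Final answer: delta = 2.47 mm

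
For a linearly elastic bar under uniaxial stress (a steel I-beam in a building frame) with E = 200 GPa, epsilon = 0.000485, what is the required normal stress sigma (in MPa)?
Model: a linearly elastic bar under uniaxial stress, so epsilon = sigma / E.
Solve for sigma: sigma = epsilon·E.
Convert to SI units:
  E = 200 GPa = 2 × 10¹¹ Pa
Substitute:
  sigma = 0.000485 × (2 × 10¹¹)
  sigma = 9.7 × 10⁷ Pa
Convert: sigma = 9.7 × 10⁷ Pa = 97 MPa
Final answer: sigma = 97 MPa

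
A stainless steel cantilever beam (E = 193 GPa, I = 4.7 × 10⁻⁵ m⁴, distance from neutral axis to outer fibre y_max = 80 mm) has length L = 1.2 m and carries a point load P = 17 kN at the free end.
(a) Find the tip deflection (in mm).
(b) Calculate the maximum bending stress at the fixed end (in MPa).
(a) Tip deflection of a cantilever with an end point load: δ = P·L^3 / (3·E·I). Convert P = 17 kN = 17000 N, E = 193 GPa = 1.93 × 10¹¹ Pa.
  δ = (17000 × 1.2^3) / (3 × (1.93 × 10¹¹) × (4.7 × 10⁻⁵)) = 0.001079 m = 1.079 mm
(b) Maximum bending moment at the fixed end: M = P·L = 17000 × 1.2 = 20400 N·m. Convert y_max = 80 mm = 0.08 m.
  σ = M·y_max / I = (20400 × 0.08) / (4.7 × 10⁻⁵) = 3.472 × 10⁷ Pa = 34.72 MPa
Final answer: (a) δ = 1.079 mm, (b) σ = 34.72 MPa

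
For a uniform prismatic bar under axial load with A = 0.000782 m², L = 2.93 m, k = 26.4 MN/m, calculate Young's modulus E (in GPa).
Model: a uniform prismatic bar under axial load, so k = (A·E) / L.
Solve for E: E = (k·L) / A.
Convert to SI units:
  k = 26.4 MN/m = 2.64 × 10⁷ N/m
Substitute:
  E = ((2.64 × 10⁷) × 2.93) / 0.000782
  E = 9.892 × 10¹⁰ Pa
Convert: E = 9.892 × 10¹⁰ Pa = 98.92 GPa
Final answer: E = 98.92 GPa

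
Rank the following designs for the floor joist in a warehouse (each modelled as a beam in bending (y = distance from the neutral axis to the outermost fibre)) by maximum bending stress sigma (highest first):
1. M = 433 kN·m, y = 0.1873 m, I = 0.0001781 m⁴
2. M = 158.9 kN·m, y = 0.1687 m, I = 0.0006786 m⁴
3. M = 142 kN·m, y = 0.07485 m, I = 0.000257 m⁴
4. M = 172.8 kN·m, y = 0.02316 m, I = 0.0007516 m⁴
Model: a beam in bending (y = distance from the neutral axis to the outermost fibre), so sigma = (M·y) / I (SI units).
  Case 1: sigma = (433000 × 0.1873) / 0.0001781 = 4.554 × 10⁸ Pa = 455.4 MPa
  Case 2: sigma = (158900 × 0.1687) / 0.0006786 = 3.95 × 10⁷ Pa = 39.5 MPa
  Case 3: sigma = (142000 × 0.07485) / 0.000257 = 4.136 × 10⁷ Pa = 41.36 MPa
  Case 4: sigma = (172800 × 0.02316) / 0.0007516 = 5.325 × 10⁶ Pa = 5.325 MPa
Ordering: 455.4 MPa (case 1) > 41.36 MPa (case 3) > 39.5 MPa (case 2) > 5.325 MPa (case 4)
Final answer: 1, 3, 2, 4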